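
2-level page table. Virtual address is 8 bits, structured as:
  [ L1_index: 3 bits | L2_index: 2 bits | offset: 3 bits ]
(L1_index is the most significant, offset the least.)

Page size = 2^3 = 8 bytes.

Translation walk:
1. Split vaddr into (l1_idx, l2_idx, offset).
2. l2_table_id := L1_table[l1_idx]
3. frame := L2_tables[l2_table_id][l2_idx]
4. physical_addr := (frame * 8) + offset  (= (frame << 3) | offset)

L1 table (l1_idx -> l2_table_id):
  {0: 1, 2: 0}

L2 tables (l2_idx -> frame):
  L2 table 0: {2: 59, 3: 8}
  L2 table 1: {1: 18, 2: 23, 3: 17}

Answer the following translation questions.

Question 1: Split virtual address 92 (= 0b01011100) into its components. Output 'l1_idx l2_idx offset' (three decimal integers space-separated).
Answer: 2 3 4

Derivation:
vaddr = 92 = 0b01011100
  top 3 bits -> l1_idx = 2
  next 2 bits -> l2_idx = 3
  bottom 3 bits -> offset = 4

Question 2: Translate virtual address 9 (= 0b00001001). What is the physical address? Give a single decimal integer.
vaddr = 9 = 0b00001001
Split: l1_idx=0, l2_idx=1, offset=1
L1[0] = 1
L2[1][1] = 18
paddr = 18 * 8 + 1 = 145

Answer: 145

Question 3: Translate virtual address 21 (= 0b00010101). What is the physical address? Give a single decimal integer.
vaddr = 21 = 0b00010101
Split: l1_idx=0, l2_idx=2, offset=5
L1[0] = 1
L2[1][2] = 23
paddr = 23 * 8 + 5 = 189

Answer: 189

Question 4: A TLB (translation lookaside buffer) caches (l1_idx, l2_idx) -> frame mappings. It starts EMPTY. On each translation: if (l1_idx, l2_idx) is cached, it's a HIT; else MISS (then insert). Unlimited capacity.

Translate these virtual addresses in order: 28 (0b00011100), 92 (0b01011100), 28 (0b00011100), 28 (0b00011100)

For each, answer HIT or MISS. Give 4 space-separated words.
vaddr=28: (0,3) not in TLB -> MISS, insert
vaddr=92: (2,3) not in TLB -> MISS, insert
vaddr=28: (0,3) in TLB -> HIT
vaddr=28: (0,3) in TLB -> HIT

Answer: MISS MISS HIT HIT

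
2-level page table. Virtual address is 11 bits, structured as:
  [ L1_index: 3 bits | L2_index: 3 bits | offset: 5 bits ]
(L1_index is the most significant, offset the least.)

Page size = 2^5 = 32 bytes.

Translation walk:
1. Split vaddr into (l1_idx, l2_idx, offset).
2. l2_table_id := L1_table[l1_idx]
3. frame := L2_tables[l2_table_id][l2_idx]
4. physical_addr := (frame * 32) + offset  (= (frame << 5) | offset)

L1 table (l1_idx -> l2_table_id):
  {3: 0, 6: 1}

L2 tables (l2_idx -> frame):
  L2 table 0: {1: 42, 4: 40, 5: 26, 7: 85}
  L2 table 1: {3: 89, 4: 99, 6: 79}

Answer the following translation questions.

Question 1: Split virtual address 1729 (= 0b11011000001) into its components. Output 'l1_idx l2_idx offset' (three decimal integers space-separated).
vaddr = 1729 = 0b11011000001
  top 3 bits -> l1_idx = 6
  next 3 bits -> l2_idx = 6
  bottom 5 bits -> offset = 1

Answer: 6 6 1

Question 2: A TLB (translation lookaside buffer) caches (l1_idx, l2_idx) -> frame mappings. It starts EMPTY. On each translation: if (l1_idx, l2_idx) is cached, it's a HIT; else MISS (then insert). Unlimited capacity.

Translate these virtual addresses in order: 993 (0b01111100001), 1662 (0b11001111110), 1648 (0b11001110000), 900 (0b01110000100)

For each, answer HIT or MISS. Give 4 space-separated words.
vaddr=993: (3,7) not in TLB -> MISS, insert
vaddr=1662: (6,3) not in TLB -> MISS, insert
vaddr=1648: (6,3) in TLB -> HIT
vaddr=900: (3,4) not in TLB -> MISS, insert

Answer: MISS MISS HIT MISS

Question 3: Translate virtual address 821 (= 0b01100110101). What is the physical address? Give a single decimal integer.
Answer: 1365

Derivation:
vaddr = 821 = 0b01100110101
Split: l1_idx=3, l2_idx=1, offset=21
L1[3] = 0
L2[0][1] = 42
paddr = 42 * 32 + 21 = 1365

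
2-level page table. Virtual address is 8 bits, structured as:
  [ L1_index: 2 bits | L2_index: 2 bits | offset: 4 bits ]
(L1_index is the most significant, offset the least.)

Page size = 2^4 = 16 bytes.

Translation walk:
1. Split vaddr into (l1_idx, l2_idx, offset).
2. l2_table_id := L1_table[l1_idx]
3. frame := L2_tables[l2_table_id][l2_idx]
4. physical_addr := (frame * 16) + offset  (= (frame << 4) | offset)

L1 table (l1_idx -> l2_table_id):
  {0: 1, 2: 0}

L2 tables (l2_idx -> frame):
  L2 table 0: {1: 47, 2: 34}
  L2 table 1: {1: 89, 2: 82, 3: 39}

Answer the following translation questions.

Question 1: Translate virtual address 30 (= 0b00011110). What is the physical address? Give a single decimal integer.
vaddr = 30 = 0b00011110
Split: l1_idx=0, l2_idx=1, offset=14
L1[0] = 1
L2[1][1] = 89
paddr = 89 * 16 + 14 = 1438

Answer: 1438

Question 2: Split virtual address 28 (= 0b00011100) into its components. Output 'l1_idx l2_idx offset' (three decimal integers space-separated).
Answer: 0 1 12

Derivation:
vaddr = 28 = 0b00011100
  top 2 bits -> l1_idx = 0
  next 2 bits -> l2_idx = 1
  bottom 4 bits -> offset = 12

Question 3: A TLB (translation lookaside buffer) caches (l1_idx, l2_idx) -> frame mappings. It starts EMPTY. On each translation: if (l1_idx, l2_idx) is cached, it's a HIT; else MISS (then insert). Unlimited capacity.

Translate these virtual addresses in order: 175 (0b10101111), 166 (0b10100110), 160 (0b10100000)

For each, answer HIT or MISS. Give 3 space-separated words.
Answer: MISS HIT HIT

Derivation:
vaddr=175: (2,2) not in TLB -> MISS, insert
vaddr=166: (2,2) in TLB -> HIT
vaddr=160: (2,2) in TLB -> HIT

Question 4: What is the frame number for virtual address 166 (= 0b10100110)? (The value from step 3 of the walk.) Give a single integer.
Answer: 34

Derivation:
vaddr = 166: l1_idx=2, l2_idx=2
L1[2] = 0; L2[0][2] = 34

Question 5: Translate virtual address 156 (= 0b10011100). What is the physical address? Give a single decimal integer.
Answer: 764

Derivation:
vaddr = 156 = 0b10011100
Split: l1_idx=2, l2_idx=1, offset=12
L1[2] = 0
L2[0][1] = 47
paddr = 47 * 16 + 12 = 764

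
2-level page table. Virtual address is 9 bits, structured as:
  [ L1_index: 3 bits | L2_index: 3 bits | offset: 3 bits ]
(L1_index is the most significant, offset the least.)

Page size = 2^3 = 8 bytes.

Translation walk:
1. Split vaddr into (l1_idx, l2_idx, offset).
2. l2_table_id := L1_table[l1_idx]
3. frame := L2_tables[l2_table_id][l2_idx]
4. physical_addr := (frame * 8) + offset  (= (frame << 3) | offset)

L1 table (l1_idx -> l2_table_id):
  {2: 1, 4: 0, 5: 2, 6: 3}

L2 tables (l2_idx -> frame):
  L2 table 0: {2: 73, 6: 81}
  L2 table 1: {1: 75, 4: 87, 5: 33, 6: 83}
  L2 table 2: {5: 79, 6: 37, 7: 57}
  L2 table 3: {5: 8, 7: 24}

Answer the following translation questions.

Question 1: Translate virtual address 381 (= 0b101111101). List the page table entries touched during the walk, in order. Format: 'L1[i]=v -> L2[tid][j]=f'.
Answer: L1[5]=2 -> L2[2][7]=57

Derivation:
vaddr = 381 = 0b101111101
Split: l1_idx=5, l2_idx=7, offset=5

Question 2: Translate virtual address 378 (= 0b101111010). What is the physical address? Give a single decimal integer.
vaddr = 378 = 0b101111010
Split: l1_idx=5, l2_idx=7, offset=2
L1[5] = 2
L2[2][7] = 57
paddr = 57 * 8 + 2 = 458

Answer: 458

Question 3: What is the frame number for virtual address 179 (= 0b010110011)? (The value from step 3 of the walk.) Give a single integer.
vaddr = 179: l1_idx=2, l2_idx=6
L1[2] = 1; L2[1][6] = 83

Answer: 83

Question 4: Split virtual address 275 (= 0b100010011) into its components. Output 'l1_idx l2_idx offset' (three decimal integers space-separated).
vaddr = 275 = 0b100010011
  top 3 bits -> l1_idx = 4
  next 3 bits -> l2_idx = 2
  bottom 3 bits -> offset = 3

Answer: 4 2 3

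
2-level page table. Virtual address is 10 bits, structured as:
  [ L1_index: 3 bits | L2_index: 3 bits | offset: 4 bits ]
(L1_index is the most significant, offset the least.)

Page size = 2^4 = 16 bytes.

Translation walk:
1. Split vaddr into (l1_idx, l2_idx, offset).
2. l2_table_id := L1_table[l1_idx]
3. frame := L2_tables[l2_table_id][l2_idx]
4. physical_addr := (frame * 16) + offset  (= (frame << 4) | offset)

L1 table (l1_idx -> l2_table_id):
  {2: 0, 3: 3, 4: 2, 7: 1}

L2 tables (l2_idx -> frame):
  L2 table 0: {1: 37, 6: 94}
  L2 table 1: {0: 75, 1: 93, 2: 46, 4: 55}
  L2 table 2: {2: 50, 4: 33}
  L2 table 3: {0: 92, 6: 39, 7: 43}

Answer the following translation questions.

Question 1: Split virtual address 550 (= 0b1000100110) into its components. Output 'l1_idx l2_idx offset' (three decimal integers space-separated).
Answer: 4 2 6

Derivation:
vaddr = 550 = 0b1000100110
  top 3 bits -> l1_idx = 4
  next 3 bits -> l2_idx = 2
  bottom 4 bits -> offset = 6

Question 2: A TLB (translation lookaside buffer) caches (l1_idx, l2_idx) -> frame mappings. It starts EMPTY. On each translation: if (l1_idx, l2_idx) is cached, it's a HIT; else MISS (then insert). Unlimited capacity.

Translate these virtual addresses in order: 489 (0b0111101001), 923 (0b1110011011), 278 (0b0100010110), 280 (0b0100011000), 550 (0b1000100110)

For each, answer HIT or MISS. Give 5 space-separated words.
vaddr=489: (3,6) not in TLB -> MISS, insert
vaddr=923: (7,1) not in TLB -> MISS, insert
vaddr=278: (2,1) not in TLB -> MISS, insert
vaddr=280: (2,1) in TLB -> HIT
vaddr=550: (4,2) not in TLB -> MISS, insert

Answer: MISS MISS MISS HIT MISS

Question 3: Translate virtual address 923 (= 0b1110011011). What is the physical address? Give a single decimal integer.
vaddr = 923 = 0b1110011011
Split: l1_idx=7, l2_idx=1, offset=11
L1[7] = 1
L2[1][1] = 93
paddr = 93 * 16 + 11 = 1499

Answer: 1499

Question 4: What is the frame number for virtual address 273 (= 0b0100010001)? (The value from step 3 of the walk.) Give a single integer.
vaddr = 273: l1_idx=2, l2_idx=1
L1[2] = 0; L2[0][1] = 37

Answer: 37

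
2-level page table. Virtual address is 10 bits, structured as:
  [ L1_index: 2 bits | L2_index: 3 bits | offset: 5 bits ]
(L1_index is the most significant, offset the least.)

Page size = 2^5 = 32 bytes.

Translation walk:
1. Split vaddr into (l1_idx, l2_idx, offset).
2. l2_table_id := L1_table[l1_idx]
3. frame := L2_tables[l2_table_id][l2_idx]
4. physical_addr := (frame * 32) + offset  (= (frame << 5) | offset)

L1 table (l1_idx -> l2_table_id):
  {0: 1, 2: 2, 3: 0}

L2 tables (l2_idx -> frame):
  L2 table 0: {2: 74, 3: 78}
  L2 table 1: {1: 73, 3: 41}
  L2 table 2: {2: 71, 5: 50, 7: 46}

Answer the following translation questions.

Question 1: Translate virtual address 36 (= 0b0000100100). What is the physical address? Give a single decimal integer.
Answer: 2340

Derivation:
vaddr = 36 = 0b0000100100
Split: l1_idx=0, l2_idx=1, offset=4
L1[0] = 1
L2[1][1] = 73
paddr = 73 * 32 + 4 = 2340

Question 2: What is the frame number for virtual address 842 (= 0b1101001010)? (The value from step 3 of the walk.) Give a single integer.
Answer: 74

Derivation:
vaddr = 842: l1_idx=3, l2_idx=2
L1[3] = 0; L2[0][2] = 74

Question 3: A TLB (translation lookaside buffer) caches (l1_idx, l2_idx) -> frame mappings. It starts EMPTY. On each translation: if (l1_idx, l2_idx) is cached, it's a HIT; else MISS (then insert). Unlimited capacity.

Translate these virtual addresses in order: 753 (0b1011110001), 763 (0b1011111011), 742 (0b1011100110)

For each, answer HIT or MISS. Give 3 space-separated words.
vaddr=753: (2,7) not in TLB -> MISS, insert
vaddr=763: (2,7) in TLB -> HIT
vaddr=742: (2,7) in TLB -> HIT

Answer: MISS HIT HIT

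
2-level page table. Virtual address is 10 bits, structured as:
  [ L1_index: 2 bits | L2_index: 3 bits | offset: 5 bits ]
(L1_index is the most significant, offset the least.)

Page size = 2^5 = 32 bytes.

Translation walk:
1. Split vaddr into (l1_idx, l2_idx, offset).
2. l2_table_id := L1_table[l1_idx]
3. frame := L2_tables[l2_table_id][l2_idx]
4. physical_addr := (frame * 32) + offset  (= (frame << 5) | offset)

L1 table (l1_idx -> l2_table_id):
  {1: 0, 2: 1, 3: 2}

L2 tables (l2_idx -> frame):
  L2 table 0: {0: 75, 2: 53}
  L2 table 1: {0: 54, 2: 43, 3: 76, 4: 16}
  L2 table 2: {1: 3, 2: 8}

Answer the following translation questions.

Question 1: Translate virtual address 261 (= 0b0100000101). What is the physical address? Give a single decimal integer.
vaddr = 261 = 0b0100000101
Split: l1_idx=1, l2_idx=0, offset=5
L1[1] = 0
L2[0][0] = 75
paddr = 75 * 32 + 5 = 2405

Answer: 2405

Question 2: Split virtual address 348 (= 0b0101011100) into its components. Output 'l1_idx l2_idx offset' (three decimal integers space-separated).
Answer: 1 2 28

Derivation:
vaddr = 348 = 0b0101011100
  top 2 bits -> l1_idx = 1
  next 3 bits -> l2_idx = 2
  bottom 5 bits -> offset = 28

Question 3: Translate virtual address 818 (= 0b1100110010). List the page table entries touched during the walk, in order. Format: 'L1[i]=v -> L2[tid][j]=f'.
vaddr = 818 = 0b1100110010
Split: l1_idx=3, l2_idx=1, offset=18

Answer: L1[3]=2 -> L2[2][1]=3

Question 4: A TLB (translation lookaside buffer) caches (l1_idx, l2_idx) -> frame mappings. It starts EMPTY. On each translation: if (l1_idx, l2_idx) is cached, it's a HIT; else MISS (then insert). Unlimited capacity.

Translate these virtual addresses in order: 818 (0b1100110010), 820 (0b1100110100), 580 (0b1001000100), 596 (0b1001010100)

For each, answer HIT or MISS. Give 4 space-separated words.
vaddr=818: (3,1) not in TLB -> MISS, insert
vaddr=820: (3,1) in TLB -> HIT
vaddr=580: (2,2) not in TLB -> MISS, insert
vaddr=596: (2,2) in TLB -> HIT

Answer: MISS HIT MISS HIT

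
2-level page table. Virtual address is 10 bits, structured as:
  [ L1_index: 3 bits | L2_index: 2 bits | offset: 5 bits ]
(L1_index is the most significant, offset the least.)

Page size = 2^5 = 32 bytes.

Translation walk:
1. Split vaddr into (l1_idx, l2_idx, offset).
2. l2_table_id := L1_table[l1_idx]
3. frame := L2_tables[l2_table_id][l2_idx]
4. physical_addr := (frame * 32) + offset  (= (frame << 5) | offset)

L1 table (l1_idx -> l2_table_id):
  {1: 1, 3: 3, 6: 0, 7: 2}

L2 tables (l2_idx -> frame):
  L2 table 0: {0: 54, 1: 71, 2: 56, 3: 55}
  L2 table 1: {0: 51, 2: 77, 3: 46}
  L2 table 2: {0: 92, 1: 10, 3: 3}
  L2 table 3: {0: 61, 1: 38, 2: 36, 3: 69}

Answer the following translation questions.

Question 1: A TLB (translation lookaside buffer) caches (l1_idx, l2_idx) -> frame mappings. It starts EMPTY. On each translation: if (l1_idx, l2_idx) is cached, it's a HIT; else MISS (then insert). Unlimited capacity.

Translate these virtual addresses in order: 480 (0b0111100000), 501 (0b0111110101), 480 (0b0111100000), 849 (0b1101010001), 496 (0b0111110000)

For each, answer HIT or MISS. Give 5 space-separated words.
vaddr=480: (3,3) not in TLB -> MISS, insert
vaddr=501: (3,3) in TLB -> HIT
vaddr=480: (3,3) in TLB -> HIT
vaddr=849: (6,2) not in TLB -> MISS, insert
vaddr=496: (3,3) in TLB -> HIT

Answer: MISS HIT HIT MISS HIT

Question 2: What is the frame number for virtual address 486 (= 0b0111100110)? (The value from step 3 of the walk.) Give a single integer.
vaddr = 486: l1_idx=3, l2_idx=3
L1[3] = 3; L2[3][3] = 69

Answer: 69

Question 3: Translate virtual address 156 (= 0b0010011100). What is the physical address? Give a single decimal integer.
vaddr = 156 = 0b0010011100
Split: l1_idx=1, l2_idx=0, offset=28
L1[1] = 1
L2[1][0] = 51
paddr = 51 * 32 + 28 = 1660

Answer: 1660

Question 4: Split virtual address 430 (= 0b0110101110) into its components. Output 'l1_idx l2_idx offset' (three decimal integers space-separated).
vaddr = 430 = 0b0110101110
  top 3 bits -> l1_idx = 3
  next 2 bits -> l2_idx = 1
  bottom 5 bits -> offset = 14

Answer: 3 1 14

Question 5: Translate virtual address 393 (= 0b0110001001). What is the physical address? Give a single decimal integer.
vaddr = 393 = 0b0110001001
Split: l1_idx=3, l2_idx=0, offset=9
L1[3] = 3
L2[3][0] = 61
paddr = 61 * 32 + 9 = 1961

Answer: 1961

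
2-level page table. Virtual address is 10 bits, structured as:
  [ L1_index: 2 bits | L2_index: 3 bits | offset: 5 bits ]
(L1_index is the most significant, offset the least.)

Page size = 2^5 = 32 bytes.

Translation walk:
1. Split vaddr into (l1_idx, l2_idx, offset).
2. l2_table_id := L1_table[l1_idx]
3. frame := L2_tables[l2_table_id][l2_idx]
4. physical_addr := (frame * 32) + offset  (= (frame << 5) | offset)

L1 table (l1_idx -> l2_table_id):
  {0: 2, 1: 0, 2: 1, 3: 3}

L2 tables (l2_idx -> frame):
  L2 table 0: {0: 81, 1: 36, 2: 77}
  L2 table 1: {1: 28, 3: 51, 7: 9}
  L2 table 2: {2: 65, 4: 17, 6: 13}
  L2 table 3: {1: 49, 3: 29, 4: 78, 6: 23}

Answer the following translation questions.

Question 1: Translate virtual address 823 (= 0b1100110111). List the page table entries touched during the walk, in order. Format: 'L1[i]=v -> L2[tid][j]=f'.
vaddr = 823 = 0b1100110111
Split: l1_idx=3, l2_idx=1, offset=23

Answer: L1[3]=3 -> L2[3][1]=49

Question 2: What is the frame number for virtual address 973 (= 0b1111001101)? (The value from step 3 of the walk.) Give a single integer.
Answer: 23

Derivation:
vaddr = 973: l1_idx=3, l2_idx=6
L1[3] = 3; L2[3][6] = 23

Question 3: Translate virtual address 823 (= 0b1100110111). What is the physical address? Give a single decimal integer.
Answer: 1591

Derivation:
vaddr = 823 = 0b1100110111
Split: l1_idx=3, l2_idx=1, offset=23
L1[3] = 3
L2[3][1] = 49
paddr = 49 * 32 + 23 = 1591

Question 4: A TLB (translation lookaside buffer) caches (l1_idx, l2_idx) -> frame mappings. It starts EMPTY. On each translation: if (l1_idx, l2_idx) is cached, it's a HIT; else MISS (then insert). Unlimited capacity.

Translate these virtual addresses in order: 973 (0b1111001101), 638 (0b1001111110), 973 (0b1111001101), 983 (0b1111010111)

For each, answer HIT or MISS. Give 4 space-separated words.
vaddr=973: (3,6) not in TLB -> MISS, insert
vaddr=638: (2,3) not in TLB -> MISS, insert
vaddr=973: (3,6) in TLB -> HIT
vaddr=983: (3,6) in TLB -> HIT

Answer: MISS MISS HIT HIT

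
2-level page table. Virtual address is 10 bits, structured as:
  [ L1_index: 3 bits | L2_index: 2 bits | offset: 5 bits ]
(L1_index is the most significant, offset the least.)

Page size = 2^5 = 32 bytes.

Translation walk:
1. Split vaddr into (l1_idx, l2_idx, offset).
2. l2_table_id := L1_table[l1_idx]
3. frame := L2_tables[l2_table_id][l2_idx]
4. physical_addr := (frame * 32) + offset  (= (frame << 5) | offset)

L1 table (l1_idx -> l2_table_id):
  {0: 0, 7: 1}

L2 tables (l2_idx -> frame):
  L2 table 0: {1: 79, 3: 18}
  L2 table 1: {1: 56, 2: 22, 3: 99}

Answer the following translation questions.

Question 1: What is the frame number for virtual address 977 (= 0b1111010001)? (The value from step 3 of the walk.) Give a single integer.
Answer: 22

Derivation:
vaddr = 977: l1_idx=7, l2_idx=2
L1[7] = 1; L2[1][2] = 22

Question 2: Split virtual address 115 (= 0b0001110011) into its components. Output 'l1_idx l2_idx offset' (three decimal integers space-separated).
Answer: 0 3 19

Derivation:
vaddr = 115 = 0b0001110011
  top 3 bits -> l1_idx = 0
  next 2 bits -> l2_idx = 3
  bottom 5 bits -> offset = 19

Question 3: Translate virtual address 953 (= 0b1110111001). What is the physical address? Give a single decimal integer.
Answer: 1817

Derivation:
vaddr = 953 = 0b1110111001
Split: l1_idx=7, l2_idx=1, offset=25
L1[7] = 1
L2[1][1] = 56
paddr = 56 * 32 + 25 = 1817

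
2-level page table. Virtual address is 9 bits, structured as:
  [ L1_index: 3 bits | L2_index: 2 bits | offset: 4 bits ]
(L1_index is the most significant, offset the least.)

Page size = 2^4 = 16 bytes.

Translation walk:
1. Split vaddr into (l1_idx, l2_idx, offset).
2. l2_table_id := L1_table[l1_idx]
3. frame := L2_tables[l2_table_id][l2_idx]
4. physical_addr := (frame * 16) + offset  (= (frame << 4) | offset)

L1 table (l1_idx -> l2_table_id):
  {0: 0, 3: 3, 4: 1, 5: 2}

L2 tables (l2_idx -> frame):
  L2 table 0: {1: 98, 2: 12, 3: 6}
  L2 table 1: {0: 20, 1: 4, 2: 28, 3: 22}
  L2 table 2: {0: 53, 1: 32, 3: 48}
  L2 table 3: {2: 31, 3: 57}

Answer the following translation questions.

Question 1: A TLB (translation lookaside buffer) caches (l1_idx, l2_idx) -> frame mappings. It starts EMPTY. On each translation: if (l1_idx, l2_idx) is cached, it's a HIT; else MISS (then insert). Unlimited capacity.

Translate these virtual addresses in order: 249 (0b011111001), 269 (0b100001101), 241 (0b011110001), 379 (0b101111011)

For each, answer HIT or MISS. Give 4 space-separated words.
vaddr=249: (3,3) not in TLB -> MISS, insert
vaddr=269: (4,0) not in TLB -> MISS, insert
vaddr=241: (3,3) in TLB -> HIT
vaddr=379: (5,3) not in TLB -> MISS, insert

Answer: MISS MISS HIT MISS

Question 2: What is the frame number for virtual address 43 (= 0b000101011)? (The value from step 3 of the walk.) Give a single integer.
Answer: 12

Derivation:
vaddr = 43: l1_idx=0, l2_idx=2
L1[0] = 0; L2[0][2] = 12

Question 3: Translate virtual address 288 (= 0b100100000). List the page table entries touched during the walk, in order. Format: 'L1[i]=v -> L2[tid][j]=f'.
vaddr = 288 = 0b100100000
Split: l1_idx=4, l2_idx=2, offset=0

Answer: L1[4]=1 -> L2[1][2]=28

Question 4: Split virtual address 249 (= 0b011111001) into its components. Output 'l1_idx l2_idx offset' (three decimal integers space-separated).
vaddr = 249 = 0b011111001
  top 3 bits -> l1_idx = 3
  next 2 bits -> l2_idx = 3
  bottom 4 bits -> offset = 9

Answer: 3 3 9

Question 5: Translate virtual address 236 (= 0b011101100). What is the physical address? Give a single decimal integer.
Answer: 508

Derivation:
vaddr = 236 = 0b011101100
Split: l1_idx=3, l2_idx=2, offset=12
L1[3] = 3
L2[3][2] = 31
paddr = 31 * 16 + 12 = 508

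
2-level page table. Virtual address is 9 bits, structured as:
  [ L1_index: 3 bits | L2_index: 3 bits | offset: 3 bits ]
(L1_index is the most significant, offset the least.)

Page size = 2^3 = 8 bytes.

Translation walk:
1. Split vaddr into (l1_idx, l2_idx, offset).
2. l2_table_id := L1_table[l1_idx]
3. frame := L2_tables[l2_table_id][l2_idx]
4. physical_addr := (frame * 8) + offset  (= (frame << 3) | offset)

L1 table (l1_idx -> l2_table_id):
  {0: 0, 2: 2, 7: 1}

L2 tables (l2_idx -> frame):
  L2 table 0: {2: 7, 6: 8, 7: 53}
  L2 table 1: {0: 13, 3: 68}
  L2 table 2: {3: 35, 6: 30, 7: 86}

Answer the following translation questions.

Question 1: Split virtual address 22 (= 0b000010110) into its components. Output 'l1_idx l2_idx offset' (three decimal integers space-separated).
Answer: 0 2 6

Derivation:
vaddr = 22 = 0b000010110
  top 3 bits -> l1_idx = 0
  next 3 bits -> l2_idx = 2
  bottom 3 bits -> offset = 6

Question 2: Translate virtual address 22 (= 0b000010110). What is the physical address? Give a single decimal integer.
Answer: 62

Derivation:
vaddr = 22 = 0b000010110
Split: l1_idx=0, l2_idx=2, offset=6
L1[0] = 0
L2[0][2] = 7
paddr = 7 * 8 + 6 = 62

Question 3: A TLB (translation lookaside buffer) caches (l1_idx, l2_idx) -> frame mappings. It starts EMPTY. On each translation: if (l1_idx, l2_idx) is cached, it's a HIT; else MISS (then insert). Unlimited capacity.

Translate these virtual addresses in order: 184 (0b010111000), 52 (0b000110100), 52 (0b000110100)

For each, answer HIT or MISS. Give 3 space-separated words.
Answer: MISS MISS HIT

Derivation:
vaddr=184: (2,7) not in TLB -> MISS, insert
vaddr=52: (0,6) not in TLB -> MISS, insert
vaddr=52: (0,6) in TLB -> HIT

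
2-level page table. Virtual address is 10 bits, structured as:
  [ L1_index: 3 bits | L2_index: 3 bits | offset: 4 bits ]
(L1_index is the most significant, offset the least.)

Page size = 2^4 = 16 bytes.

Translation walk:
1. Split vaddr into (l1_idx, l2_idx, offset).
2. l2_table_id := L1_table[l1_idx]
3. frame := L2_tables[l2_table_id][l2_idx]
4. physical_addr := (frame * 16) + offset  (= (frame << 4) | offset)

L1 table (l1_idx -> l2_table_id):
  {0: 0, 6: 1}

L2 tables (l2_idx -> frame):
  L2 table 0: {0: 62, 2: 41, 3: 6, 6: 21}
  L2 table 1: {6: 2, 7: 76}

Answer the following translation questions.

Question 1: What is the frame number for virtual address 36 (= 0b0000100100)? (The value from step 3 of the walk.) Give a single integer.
Answer: 41

Derivation:
vaddr = 36: l1_idx=0, l2_idx=2
L1[0] = 0; L2[0][2] = 41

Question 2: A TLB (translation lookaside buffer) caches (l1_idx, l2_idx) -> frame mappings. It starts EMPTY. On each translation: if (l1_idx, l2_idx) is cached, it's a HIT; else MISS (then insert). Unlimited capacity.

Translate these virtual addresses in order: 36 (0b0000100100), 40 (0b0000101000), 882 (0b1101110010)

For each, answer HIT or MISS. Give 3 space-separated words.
vaddr=36: (0,2) not in TLB -> MISS, insert
vaddr=40: (0,2) in TLB -> HIT
vaddr=882: (6,7) not in TLB -> MISS, insert

Answer: MISS HIT MISS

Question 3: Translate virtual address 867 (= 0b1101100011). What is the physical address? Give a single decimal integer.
vaddr = 867 = 0b1101100011
Split: l1_idx=6, l2_idx=6, offset=3
L1[6] = 1
L2[1][6] = 2
paddr = 2 * 16 + 3 = 35

Answer: 35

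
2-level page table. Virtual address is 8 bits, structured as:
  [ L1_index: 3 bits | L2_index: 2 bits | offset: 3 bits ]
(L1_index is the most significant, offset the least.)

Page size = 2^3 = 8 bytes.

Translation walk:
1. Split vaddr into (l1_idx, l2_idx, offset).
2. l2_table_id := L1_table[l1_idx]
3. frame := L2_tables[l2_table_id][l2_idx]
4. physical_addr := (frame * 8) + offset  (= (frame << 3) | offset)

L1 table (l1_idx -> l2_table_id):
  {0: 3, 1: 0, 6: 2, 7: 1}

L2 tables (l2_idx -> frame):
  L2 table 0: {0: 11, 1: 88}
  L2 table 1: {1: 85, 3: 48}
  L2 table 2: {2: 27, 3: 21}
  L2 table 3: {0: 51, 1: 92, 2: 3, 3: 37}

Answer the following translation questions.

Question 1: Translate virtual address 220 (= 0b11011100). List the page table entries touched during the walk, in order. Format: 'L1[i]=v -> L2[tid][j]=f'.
Answer: L1[6]=2 -> L2[2][3]=21

Derivation:
vaddr = 220 = 0b11011100
Split: l1_idx=6, l2_idx=3, offset=4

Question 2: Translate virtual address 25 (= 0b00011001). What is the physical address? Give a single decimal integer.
Answer: 297

Derivation:
vaddr = 25 = 0b00011001
Split: l1_idx=0, l2_idx=3, offset=1
L1[0] = 3
L2[3][3] = 37
paddr = 37 * 8 + 1 = 297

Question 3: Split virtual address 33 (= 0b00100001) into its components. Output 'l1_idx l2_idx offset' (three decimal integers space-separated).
Answer: 1 0 1

Derivation:
vaddr = 33 = 0b00100001
  top 3 bits -> l1_idx = 1
  next 2 bits -> l2_idx = 0
  bottom 3 bits -> offset = 1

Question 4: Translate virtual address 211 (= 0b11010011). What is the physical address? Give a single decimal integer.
Answer: 219

Derivation:
vaddr = 211 = 0b11010011
Split: l1_idx=6, l2_idx=2, offset=3
L1[6] = 2
L2[2][2] = 27
paddr = 27 * 8 + 3 = 219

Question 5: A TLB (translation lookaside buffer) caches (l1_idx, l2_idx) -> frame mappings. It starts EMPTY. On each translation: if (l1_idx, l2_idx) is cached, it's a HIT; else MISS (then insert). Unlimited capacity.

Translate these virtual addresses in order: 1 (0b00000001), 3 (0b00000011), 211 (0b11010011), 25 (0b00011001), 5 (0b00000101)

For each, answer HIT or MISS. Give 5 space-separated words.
vaddr=1: (0,0) not in TLB -> MISS, insert
vaddr=3: (0,0) in TLB -> HIT
vaddr=211: (6,2) not in TLB -> MISS, insert
vaddr=25: (0,3) not in TLB -> MISS, insert
vaddr=5: (0,0) in TLB -> HIT

Answer: MISS HIT MISS MISS HIT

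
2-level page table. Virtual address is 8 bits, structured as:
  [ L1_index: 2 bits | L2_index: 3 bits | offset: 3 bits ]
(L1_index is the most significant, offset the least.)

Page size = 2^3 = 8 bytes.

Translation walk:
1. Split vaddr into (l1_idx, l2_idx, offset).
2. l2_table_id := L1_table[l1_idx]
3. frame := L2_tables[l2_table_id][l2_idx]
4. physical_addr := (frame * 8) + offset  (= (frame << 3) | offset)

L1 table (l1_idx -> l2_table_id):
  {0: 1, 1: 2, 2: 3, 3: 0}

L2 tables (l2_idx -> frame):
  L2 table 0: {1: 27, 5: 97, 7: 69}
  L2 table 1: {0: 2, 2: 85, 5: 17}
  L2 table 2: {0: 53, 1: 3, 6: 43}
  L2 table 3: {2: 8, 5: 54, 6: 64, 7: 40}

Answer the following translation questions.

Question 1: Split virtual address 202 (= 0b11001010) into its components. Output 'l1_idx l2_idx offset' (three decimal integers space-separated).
Answer: 3 1 2

Derivation:
vaddr = 202 = 0b11001010
  top 2 bits -> l1_idx = 3
  next 3 bits -> l2_idx = 1
  bottom 3 bits -> offset = 2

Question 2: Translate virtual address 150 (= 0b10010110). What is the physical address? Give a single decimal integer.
vaddr = 150 = 0b10010110
Split: l1_idx=2, l2_idx=2, offset=6
L1[2] = 3
L2[3][2] = 8
paddr = 8 * 8 + 6 = 70

Answer: 70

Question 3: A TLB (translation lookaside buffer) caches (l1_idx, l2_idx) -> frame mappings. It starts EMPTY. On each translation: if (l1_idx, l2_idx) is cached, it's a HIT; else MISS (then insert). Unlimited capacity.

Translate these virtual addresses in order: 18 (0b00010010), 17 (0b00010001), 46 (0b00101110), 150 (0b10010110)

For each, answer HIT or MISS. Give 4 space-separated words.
vaddr=18: (0,2) not in TLB -> MISS, insert
vaddr=17: (0,2) in TLB -> HIT
vaddr=46: (0,5) not in TLB -> MISS, insert
vaddr=150: (2,2) not in TLB -> MISS, insert

Answer: MISS HIT MISS MISS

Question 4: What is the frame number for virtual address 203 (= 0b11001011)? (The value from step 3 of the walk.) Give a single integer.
vaddr = 203: l1_idx=3, l2_idx=1
L1[3] = 0; L2[0][1] = 27

Answer: 27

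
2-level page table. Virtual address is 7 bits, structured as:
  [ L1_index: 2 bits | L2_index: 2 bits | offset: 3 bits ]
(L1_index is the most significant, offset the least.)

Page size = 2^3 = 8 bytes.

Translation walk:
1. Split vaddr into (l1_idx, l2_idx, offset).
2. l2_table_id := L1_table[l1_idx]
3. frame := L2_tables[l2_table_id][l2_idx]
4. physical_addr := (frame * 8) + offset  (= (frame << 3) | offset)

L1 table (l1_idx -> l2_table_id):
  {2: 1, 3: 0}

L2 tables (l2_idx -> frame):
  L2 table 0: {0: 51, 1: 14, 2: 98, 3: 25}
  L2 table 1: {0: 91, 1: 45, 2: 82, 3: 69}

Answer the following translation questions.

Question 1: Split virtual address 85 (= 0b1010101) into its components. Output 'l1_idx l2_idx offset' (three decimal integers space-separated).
Answer: 2 2 5

Derivation:
vaddr = 85 = 0b1010101
  top 2 bits -> l1_idx = 2
  next 2 bits -> l2_idx = 2
  bottom 3 bits -> offset = 5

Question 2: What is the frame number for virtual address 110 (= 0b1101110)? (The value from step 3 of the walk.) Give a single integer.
vaddr = 110: l1_idx=3, l2_idx=1
L1[3] = 0; L2[0][1] = 14

Answer: 14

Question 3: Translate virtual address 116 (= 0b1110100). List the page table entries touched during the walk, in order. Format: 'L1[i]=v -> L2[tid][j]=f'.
vaddr = 116 = 0b1110100
Split: l1_idx=3, l2_idx=2, offset=4

Answer: L1[3]=0 -> L2[0][2]=98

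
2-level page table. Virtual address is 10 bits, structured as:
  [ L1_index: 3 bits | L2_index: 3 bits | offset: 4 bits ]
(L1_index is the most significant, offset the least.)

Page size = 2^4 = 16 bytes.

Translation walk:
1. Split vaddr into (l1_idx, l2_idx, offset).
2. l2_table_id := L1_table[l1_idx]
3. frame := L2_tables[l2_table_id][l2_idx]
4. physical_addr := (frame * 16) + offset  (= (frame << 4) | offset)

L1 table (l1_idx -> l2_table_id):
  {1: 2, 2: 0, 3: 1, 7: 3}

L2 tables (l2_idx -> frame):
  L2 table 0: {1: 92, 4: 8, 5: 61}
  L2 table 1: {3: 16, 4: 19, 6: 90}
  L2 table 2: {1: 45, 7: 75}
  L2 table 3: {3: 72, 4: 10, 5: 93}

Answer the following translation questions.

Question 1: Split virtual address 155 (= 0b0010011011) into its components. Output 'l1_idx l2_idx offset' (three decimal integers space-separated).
Answer: 1 1 11

Derivation:
vaddr = 155 = 0b0010011011
  top 3 bits -> l1_idx = 1
  next 3 bits -> l2_idx = 1
  bottom 4 bits -> offset = 11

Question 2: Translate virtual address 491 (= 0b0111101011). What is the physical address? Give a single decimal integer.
vaddr = 491 = 0b0111101011
Split: l1_idx=3, l2_idx=6, offset=11
L1[3] = 1
L2[1][6] = 90
paddr = 90 * 16 + 11 = 1451

Answer: 1451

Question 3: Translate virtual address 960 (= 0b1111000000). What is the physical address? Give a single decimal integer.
vaddr = 960 = 0b1111000000
Split: l1_idx=7, l2_idx=4, offset=0
L1[7] = 3
L2[3][4] = 10
paddr = 10 * 16 + 0 = 160

Answer: 160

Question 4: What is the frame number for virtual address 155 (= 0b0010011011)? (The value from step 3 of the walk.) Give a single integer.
vaddr = 155: l1_idx=1, l2_idx=1
L1[1] = 2; L2[2][1] = 45

Answer: 45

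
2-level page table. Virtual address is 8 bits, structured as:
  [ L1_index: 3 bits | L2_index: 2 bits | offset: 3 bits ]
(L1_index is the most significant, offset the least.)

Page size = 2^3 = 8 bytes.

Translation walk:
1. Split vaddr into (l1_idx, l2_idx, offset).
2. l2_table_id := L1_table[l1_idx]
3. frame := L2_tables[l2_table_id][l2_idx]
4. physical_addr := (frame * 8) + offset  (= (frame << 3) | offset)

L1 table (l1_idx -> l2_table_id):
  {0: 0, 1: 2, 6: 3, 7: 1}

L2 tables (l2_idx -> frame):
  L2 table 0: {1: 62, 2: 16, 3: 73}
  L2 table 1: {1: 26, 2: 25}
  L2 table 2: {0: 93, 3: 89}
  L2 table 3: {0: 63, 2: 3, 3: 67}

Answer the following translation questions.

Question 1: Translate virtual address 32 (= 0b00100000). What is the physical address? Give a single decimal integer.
Answer: 744

Derivation:
vaddr = 32 = 0b00100000
Split: l1_idx=1, l2_idx=0, offset=0
L1[1] = 2
L2[2][0] = 93
paddr = 93 * 8 + 0 = 744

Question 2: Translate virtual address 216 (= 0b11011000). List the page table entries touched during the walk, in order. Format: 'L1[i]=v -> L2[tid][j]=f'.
vaddr = 216 = 0b11011000
Split: l1_idx=6, l2_idx=3, offset=0

Answer: L1[6]=3 -> L2[3][3]=67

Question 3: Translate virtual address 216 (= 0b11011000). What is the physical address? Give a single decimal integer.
Answer: 536

Derivation:
vaddr = 216 = 0b11011000
Split: l1_idx=6, l2_idx=3, offset=0
L1[6] = 3
L2[3][3] = 67
paddr = 67 * 8 + 0 = 536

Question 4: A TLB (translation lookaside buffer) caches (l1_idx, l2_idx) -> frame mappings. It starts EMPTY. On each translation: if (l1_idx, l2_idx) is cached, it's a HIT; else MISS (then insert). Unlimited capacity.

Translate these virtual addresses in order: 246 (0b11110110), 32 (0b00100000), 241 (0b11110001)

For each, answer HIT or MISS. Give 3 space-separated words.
vaddr=246: (7,2) not in TLB -> MISS, insert
vaddr=32: (1,0) not in TLB -> MISS, insert
vaddr=241: (7,2) in TLB -> HIT

Answer: MISS MISS HIT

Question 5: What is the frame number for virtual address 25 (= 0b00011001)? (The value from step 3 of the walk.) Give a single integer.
Answer: 73

Derivation:
vaddr = 25: l1_idx=0, l2_idx=3
L1[0] = 0; L2[0][3] = 73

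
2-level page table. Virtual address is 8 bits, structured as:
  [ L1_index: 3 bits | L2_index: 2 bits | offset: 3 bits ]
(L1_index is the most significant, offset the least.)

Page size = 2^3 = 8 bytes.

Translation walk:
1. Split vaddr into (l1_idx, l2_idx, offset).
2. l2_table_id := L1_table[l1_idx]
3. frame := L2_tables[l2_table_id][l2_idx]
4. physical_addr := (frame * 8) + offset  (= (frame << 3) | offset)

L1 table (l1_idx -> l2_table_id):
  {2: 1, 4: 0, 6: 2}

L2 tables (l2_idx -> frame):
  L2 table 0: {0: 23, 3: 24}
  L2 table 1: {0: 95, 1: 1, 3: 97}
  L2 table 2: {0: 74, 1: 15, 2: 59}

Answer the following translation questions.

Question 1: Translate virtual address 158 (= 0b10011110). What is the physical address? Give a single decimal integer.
vaddr = 158 = 0b10011110
Split: l1_idx=4, l2_idx=3, offset=6
L1[4] = 0
L2[0][3] = 24
paddr = 24 * 8 + 6 = 198

Answer: 198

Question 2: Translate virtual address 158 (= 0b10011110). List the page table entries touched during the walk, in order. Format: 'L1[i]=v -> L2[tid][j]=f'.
vaddr = 158 = 0b10011110
Split: l1_idx=4, l2_idx=3, offset=6

Answer: L1[4]=0 -> L2[0][3]=24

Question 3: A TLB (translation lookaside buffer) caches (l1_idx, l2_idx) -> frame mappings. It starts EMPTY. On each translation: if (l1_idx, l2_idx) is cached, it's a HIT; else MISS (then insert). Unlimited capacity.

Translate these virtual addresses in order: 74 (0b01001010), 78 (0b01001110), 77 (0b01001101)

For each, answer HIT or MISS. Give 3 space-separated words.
Answer: MISS HIT HIT

Derivation:
vaddr=74: (2,1) not in TLB -> MISS, insert
vaddr=78: (2,1) in TLB -> HIT
vaddr=77: (2,1) in TLB -> HIT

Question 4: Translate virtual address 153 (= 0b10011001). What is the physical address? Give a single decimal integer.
vaddr = 153 = 0b10011001
Split: l1_idx=4, l2_idx=3, offset=1
L1[4] = 0
L2[0][3] = 24
paddr = 24 * 8 + 1 = 193

Answer: 193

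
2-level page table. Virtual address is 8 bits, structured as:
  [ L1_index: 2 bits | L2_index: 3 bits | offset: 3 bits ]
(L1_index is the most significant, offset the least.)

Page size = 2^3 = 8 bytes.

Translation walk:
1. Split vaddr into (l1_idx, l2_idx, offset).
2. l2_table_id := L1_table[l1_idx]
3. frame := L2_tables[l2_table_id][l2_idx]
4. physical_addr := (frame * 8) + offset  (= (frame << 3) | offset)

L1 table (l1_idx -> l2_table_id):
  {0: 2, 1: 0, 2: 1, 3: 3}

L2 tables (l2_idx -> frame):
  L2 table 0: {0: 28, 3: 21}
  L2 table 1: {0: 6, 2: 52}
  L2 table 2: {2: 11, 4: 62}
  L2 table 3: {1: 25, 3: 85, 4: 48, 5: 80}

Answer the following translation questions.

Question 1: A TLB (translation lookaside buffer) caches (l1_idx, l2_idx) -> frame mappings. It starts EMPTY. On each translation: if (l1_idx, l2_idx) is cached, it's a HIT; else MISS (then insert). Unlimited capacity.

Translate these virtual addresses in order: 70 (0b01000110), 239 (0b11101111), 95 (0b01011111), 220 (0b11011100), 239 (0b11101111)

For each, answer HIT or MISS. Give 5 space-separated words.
vaddr=70: (1,0) not in TLB -> MISS, insert
vaddr=239: (3,5) not in TLB -> MISS, insert
vaddr=95: (1,3) not in TLB -> MISS, insert
vaddr=220: (3,3) not in TLB -> MISS, insert
vaddr=239: (3,5) in TLB -> HIT

Answer: MISS MISS MISS MISS HIT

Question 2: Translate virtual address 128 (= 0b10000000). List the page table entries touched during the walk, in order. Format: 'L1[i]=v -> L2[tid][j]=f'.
vaddr = 128 = 0b10000000
Split: l1_idx=2, l2_idx=0, offset=0

Answer: L1[2]=1 -> L2[1][0]=6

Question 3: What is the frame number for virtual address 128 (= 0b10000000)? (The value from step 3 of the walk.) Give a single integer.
Answer: 6

Derivation:
vaddr = 128: l1_idx=2, l2_idx=0
L1[2] = 1; L2[1][0] = 6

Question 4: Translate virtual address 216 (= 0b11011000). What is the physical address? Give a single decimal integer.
vaddr = 216 = 0b11011000
Split: l1_idx=3, l2_idx=3, offset=0
L1[3] = 3
L2[3][3] = 85
paddr = 85 * 8 + 0 = 680

Answer: 680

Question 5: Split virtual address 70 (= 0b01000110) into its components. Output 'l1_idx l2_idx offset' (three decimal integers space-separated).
vaddr = 70 = 0b01000110
  top 2 bits -> l1_idx = 1
  next 3 bits -> l2_idx = 0
  bottom 3 bits -> offset = 6

Answer: 1 0 6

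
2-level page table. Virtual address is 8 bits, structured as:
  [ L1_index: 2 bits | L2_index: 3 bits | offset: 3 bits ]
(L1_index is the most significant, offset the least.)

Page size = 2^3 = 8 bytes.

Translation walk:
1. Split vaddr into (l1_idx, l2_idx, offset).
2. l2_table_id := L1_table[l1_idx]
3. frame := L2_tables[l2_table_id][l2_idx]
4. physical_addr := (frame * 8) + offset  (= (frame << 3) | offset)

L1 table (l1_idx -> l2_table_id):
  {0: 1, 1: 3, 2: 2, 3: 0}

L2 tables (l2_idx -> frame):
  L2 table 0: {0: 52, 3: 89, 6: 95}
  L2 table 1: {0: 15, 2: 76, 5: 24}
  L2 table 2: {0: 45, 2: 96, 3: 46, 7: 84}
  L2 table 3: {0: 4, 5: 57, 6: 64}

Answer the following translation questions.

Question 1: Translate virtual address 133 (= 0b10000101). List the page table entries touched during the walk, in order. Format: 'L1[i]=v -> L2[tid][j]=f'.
Answer: L1[2]=2 -> L2[2][0]=45

Derivation:
vaddr = 133 = 0b10000101
Split: l1_idx=2, l2_idx=0, offset=5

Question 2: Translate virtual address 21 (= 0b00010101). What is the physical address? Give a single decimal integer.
Answer: 613

Derivation:
vaddr = 21 = 0b00010101
Split: l1_idx=0, l2_idx=2, offset=5
L1[0] = 1
L2[1][2] = 76
paddr = 76 * 8 + 5 = 613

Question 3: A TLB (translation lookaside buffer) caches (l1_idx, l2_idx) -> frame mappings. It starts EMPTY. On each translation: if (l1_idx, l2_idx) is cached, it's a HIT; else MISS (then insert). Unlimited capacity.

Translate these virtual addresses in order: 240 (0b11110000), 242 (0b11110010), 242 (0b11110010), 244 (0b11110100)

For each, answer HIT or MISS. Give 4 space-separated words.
vaddr=240: (3,6) not in TLB -> MISS, insert
vaddr=242: (3,6) in TLB -> HIT
vaddr=242: (3,6) in TLB -> HIT
vaddr=244: (3,6) in TLB -> HIT

Answer: MISS HIT HIT HIT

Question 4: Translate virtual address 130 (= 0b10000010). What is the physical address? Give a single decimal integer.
vaddr = 130 = 0b10000010
Split: l1_idx=2, l2_idx=0, offset=2
L1[2] = 2
L2[2][0] = 45
paddr = 45 * 8 + 2 = 362

Answer: 362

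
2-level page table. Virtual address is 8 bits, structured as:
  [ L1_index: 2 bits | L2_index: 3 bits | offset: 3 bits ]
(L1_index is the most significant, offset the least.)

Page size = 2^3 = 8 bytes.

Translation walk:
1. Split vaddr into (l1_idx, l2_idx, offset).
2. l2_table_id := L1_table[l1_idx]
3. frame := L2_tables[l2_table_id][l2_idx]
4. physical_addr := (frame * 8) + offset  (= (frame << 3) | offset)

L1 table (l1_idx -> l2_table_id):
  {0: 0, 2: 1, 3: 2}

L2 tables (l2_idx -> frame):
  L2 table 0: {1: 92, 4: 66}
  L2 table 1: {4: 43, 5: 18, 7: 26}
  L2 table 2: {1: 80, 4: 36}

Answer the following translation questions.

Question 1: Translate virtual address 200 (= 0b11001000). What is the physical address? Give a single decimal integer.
vaddr = 200 = 0b11001000
Split: l1_idx=3, l2_idx=1, offset=0
L1[3] = 2
L2[2][1] = 80
paddr = 80 * 8 + 0 = 640

Answer: 640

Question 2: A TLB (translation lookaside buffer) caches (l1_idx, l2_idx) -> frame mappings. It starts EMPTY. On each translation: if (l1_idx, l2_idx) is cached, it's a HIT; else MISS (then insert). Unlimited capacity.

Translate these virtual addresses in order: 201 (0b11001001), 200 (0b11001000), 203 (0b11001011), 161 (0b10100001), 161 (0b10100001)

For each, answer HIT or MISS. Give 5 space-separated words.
vaddr=201: (3,1) not in TLB -> MISS, insert
vaddr=200: (3,1) in TLB -> HIT
vaddr=203: (3,1) in TLB -> HIT
vaddr=161: (2,4) not in TLB -> MISS, insert
vaddr=161: (2,4) in TLB -> HIT

Answer: MISS HIT HIT MISS HIT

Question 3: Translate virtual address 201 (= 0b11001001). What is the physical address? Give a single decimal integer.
Answer: 641

Derivation:
vaddr = 201 = 0b11001001
Split: l1_idx=3, l2_idx=1, offset=1
L1[3] = 2
L2[2][1] = 80
paddr = 80 * 8 + 1 = 641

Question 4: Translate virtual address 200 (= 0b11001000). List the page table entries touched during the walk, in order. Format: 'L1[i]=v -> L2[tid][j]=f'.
vaddr = 200 = 0b11001000
Split: l1_idx=3, l2_idx=1, offset=0

Answer: L1[3]=2 -> L2[2][1]=80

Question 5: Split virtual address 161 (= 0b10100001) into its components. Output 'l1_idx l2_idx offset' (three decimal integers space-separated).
vaddr = 161 = 0b10100001
  top 2 bits -> l1_idx = 2
  next 3 bits -> l2_idx = 4
  bottom 3 bits -> offset = 1

Answer: 2 4 1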